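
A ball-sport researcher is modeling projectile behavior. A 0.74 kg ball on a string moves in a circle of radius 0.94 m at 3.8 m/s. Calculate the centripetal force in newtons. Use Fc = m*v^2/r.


Fc = m * v^2 / r
v^2 = 3.8^2 = 14.44
Fc = 0.74 * 14.44 / 0.94
Fc = 10.6856 / 0.94 = 11.3677 N

11.3677 N


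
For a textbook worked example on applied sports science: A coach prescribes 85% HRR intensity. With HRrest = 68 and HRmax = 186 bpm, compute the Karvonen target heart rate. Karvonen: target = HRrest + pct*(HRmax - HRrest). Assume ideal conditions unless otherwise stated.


Target = HRrest + pct*(HRmax - HRrest)
Heart rate reserve = HRmax - HRrest = 186 - 68 = 118 bpm
Fraction = 85% = 0.85
Target = 68 + 0.85 * 118
Target = 68 + 100.3 = 168.3 bpm

168.3 bpm


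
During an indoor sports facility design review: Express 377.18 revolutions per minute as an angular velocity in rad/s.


omega = RPM * 2 * pi / 60
omega = 377.18 * 2 * 3.14159 / 60
omega = 2369.8918 / 60 = 39.4982 rad/s

39.4982 rad/s


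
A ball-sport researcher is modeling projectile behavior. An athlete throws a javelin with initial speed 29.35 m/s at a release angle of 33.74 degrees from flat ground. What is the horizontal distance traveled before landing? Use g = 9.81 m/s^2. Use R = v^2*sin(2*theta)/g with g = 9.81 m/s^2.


R = v^2 * sin(2*theta) / g
Convert angle to radians: theta = 33.74 deg = 0.5889 rad
sin(2*theta) = sin(1.1777) = 0.9237
R = 29.35^2 * 0.9237 / 9.81
R = 861.4225 * 0.9237 / 9.81 = 81.1147 m

81.1147 m


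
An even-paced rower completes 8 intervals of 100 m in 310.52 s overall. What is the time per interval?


Split time = total_time / n_laps = 310.52 / 8
Split time = 38.815 s per lap

38.815 s


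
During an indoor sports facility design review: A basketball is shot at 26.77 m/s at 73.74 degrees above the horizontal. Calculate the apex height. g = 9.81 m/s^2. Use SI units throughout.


H = (v*sin(theta))^2 / (2*g)
vy = v*sin(theta) = 26.77 * sin(73.74 deg) = 25.6992 m/s
H = vy^2 / (2*g) = 660.4503 / (2*9.81)
H = 660.4503 / 19.62 = 33.6621 m

33.6621 m


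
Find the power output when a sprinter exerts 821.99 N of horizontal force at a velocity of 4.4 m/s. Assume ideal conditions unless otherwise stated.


P = F * v
P = 821.99 * 4.4
P = 3616.756 W

3616.756 W


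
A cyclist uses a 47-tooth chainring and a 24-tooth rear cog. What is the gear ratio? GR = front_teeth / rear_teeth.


GR = front_teeth / rear_teeth
GR = 47 / 24
GR = 1.9583

1.9583


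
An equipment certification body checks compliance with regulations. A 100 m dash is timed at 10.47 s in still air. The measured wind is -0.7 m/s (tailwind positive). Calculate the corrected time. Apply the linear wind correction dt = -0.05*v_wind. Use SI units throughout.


dt = -0.05 * v_wind = -0.05 * -0.7 = 0.035 s
t_corrected = t_still + dt = 10.47 + (0.035)
t_corrected = 10.505 s

10.505 s


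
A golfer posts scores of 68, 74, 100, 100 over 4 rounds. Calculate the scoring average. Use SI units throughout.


Average = sum / n
Sum = 342
Average = 342 / 4 = 85.5

85.5


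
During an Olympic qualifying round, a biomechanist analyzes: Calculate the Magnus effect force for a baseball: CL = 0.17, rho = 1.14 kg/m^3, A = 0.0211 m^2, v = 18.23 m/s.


FM = 0.5 * CL * rho * A * v^2
FM = 0.5 * 0.17 * 1.14 * 0.0211 * 18.23^2
v^2 = 332.3329
FM = 0.5 * 0.17 * 1.14 * 0.0211 * 332.3329 = 0.6795 N

0.6795 N


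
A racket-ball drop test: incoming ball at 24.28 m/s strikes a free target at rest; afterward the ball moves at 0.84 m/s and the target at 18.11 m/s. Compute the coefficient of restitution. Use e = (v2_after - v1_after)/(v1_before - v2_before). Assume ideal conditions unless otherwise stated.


e = (v2_after - v1_after) / (v1_before - v2_before)
Numerator = 18.11 - 0.84 = 17.27
Denominator = 24.28 - 0 = 24.28
e = 17.27 / 24.28 = 0.7113

0.7113


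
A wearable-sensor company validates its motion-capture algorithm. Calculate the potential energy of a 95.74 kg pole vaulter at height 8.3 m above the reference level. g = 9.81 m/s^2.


PE = m * g * h
PE = 95.74 * 9.81 * 8.3
PE = 939.2094 * 8.3 = 7795.438 J

7795.438 J


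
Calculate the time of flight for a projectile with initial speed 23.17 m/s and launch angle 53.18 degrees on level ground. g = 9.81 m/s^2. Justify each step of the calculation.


T = 2*v*sin(theta)/g
sin(theta) = sin(53.18 deg) = 0.8005
T = 2*23.17*0.8005 / 9.81
T = 37.0962 / 9.81 = 3.7815 s

3.7815 s


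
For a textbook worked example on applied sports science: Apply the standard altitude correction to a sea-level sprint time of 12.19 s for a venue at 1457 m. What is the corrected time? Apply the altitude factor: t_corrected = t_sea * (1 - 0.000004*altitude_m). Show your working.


Correction factor = 1 - 0.000004 * 1457 = 0.994172
t_corrected = t_sea * factor = 12.19 * 0.994172
t_corrected = 12.119 s

12.119 s


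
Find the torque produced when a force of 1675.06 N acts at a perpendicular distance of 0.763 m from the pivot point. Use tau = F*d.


tau = F * d
tau = 1675.06 * 0.763
tau = 1278.0708 N*m

1278.0708 N*m


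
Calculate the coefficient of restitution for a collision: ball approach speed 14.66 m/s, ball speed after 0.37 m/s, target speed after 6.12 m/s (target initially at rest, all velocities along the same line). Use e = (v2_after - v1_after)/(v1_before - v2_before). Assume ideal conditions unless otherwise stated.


e = (v2_after - v1_after) / (v1_before - v2_before)
Numerator = 6.12 - 0.37 = 5.75
Denominator = 14.66 - 0 = 14.66
e = 5.75 / 14.66 = 0.3922

0.3922


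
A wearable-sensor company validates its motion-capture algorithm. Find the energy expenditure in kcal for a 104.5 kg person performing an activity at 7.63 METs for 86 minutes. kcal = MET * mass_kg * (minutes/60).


kcal = MET * mass * time_hr
Convert time: 86 min = 1.4333 hr
kcal = 7.63 * 104.5 * 1.4333
kcal = 1142.8468 kcal

1142.8468 kcal


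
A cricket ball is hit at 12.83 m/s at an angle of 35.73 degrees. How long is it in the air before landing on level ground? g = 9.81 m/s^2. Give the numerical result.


T = 2*v*sin(theta)/g
sin(theta) = sin(35.73 deg) = 0.584
T = 2*12.83*0.584 / 9.81
T = 14.9846 / 9.81 = 1.5275 s

1.5275 s


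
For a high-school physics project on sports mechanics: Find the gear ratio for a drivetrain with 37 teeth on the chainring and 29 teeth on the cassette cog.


GR = front_teeth / rear_teeth
GR = 37 / 29
GR = 1.2759

1.2759


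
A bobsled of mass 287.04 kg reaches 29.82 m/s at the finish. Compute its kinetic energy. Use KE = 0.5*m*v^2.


KE = 0.5 * m * v^2
KE = 0.5 * 287.04 * 29.82^2
KE = 0.5 * 287.04 * 889.2324 = 127622.634 J

127622.634 J


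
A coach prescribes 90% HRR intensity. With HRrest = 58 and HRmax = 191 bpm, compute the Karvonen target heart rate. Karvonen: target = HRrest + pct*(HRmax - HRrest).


Target = HRrest + pct*(HRmax - HRrest)
Heart rate reserve = HRmax - HRrest = 191 - 58 = 133 bpm
Fraction = 90% = 0.9
Target = 58 + 0.9 * 133
Target = 58 + 119.7 = 177.7 bpm

177.7 bpm


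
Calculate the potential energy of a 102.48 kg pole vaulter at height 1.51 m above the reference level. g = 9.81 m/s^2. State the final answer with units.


PE = m * g * h
PE = 102.48 * 9.81 * 1.51
PE = 1005.3288 * 1.51 = 1518.0465 J

1518.0465 J


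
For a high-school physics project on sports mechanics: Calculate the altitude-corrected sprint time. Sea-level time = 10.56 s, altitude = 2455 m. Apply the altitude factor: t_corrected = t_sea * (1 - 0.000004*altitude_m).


Correction factor = 1 - 0.000004 * 2455 = 0.99018
t_corrected = t_sea * factor = 10.56 * 0.99018
t_corrected = 10.4563 s

10.4563 s


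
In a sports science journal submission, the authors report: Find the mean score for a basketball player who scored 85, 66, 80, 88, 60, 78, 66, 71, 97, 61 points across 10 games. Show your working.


Average = sum / n
Sum = 752
Average = 752 / 10 = 75.2

75.2


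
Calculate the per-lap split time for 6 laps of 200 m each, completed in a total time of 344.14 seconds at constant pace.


Split time = total_time / n_laps = 344.14 / 6
Split time = 57.3567 s per lap

57.3567 s


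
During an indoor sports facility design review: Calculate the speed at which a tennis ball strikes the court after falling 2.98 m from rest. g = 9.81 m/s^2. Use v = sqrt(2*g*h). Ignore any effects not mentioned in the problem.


v = sqrt(2 * g * h)
v = sqrt(2 * 9.81 * 2.98)
v = sqrt(58.4676) = 7.6464 m/s

7.6464 m/s


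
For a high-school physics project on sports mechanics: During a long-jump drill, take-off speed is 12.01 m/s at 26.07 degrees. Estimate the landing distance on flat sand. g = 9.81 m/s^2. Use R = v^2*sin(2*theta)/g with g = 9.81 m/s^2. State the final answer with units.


R = v^2 * sin(2*theta) / g
Convert angle to radians: theta = 26.07 deg = 0.455 rad
sin(2*theta) = sin(0.91) = 0.7895
R = 12.01^2 * 0.7895 / 9.81
R = 144.2401 * 0.7895 / 9.81 = 11.6085 m

11.6085 m


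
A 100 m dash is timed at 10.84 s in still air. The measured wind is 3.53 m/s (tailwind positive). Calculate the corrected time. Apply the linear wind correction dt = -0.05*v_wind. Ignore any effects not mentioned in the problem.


dt = -0.05 * v_wind = -0.05 * 3.53 = -0.1765 s
t_corrected = t_still + dt = 10.84 + (-0.1765)
t_corrected = 10.6635 s

10.6635 s


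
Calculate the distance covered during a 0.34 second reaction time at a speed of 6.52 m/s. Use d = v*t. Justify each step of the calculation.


d = v * t
d = 6.52 * 0.34
d = 2.2168 m

2.2168 m


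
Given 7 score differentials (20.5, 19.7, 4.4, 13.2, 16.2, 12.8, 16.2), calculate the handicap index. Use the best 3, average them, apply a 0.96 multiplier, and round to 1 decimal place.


All differentials: 20.5, 19.7, 4.4, 13.2, 16.2, 12.8, 16.2
Sorted: 4.4, 12.8, 13.2, 16.2, 16.2, 19.7, 20.5
Best 3: 4.4, 12.8, 13.2
Average of best = 30.4 / 3 = 10.1333
Raw index = 10.1333 * 0.96 = 9.728
Handicap index = round(9.728, 1) = 9.7

9.7


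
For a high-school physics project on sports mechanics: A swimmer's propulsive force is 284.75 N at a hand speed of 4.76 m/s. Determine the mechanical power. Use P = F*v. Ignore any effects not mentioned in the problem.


P = F * v
P = 284.75 * 4.76
P = 1355.41 W

1355.41 W


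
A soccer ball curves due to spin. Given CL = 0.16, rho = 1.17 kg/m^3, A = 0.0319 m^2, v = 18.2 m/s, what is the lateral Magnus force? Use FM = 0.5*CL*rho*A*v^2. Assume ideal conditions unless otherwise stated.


FM = 0.5 * CL * rho * A * v^2
FM = 0.5 * 0.16 * 1.17 * 0.0319 * 18.2^2
v^2 = 331.24
FM = 0.5 * 0.16 * 1.17 * 0.0319 * 331.24 = 0.989 N

0.989 N


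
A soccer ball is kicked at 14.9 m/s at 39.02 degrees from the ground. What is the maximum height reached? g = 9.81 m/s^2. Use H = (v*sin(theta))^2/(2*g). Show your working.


H = (v*sin(theta))^2 / (2*g)
vy = v*sin(theta) = 14.9 * sin(39.02 deg) = 9.3809 m/s
H = vy^2 / (2*g) = 88.0016 / (2*9.81)
H = 88.0016 / 19.62 = 4.4853 m

4.4853 m


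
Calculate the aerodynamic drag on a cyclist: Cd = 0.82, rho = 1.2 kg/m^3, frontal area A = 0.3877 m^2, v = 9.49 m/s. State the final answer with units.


Fd = 0.5 * Cd * rho * A * v^2
Fd = 0.5 * 0.82 * 1.2 * 0.3877 * 9.49^2
v^2 = 90.0601
Fd = 0.5 * 0.82 * 1.2 * 0.3877 * 90.0601 = 17.1788 N

17.1788 N


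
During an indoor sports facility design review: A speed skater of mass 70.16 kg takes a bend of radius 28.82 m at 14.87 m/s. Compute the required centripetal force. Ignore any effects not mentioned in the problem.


Fc = m * v^2 / r
v^2 = 14.87^2 = 221.1169
Fc = 70.16 * 221.1169 / 28.82
Fc = 15513.5617 / 28.82 = 538.2915 N

538.2915 N


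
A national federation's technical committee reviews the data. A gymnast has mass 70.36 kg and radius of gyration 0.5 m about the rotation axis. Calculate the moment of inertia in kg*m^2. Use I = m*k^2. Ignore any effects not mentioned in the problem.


I = m * k^2
I = 70.36 * 0.5^2
I = 70.36 * 0.25 = 17.59 kg*m^2

17.59 kg*m^2


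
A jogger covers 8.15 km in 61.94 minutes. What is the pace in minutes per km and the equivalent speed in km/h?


Pace = time / distance = 61.94 min / 8.15 km = 7.6 min/km
Speed = distance / time_in_hours = 8.15 / 1.0323 hr
Speed = 7.8947 km/h

7.6 min/km, 7.8947 km/h


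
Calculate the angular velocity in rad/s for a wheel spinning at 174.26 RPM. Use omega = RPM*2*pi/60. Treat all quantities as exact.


omega = RPM * 2 * pi / 60
omega = 174.26 * 2 * 3.14159 / 60
omega = 1094.9079 / 60 = 18.2485 rad/s

18.2485 rad/s


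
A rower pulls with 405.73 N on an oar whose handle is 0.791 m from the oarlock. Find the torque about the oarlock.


tau = F * d
tau = 405.73 * 0.791
tau = 320.9324 N*m

320.9324 N*m


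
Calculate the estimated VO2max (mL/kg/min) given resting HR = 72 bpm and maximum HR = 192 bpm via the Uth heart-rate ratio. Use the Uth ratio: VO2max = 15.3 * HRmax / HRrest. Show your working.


VO2max = 15.3 * HRmax / HRrest
VO2max = 15.3 * 192 / 72
VO2max = 2937.6 / 72 = 40.8 mL/kg/min

40.8 mL/kg/min


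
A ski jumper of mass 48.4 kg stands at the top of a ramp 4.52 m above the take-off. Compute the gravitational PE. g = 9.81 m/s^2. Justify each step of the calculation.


PE = m * g * h
PE = 48.4 * 9.81 * 4.52
PE = 474.804 * 4.52 = 2146.1141 J

2146.1141 J


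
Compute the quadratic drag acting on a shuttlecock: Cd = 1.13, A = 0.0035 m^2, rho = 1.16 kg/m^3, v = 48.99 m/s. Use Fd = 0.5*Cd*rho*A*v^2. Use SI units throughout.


Fd = 0.5 * Cd * rho * A * v^2
Fd = 0.5 * 1.13 * 1.16 * 0.0035 * 48.99^2
v^2 = 2400.0201
Fd = 0.5 * 1.13 * 1.16 * 0.0035 * 2400.0201 = 5.5054 N

5.5054 N


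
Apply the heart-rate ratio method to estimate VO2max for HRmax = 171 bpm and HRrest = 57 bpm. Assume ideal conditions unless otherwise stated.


VO2max = 15.3 * HRmax / HRrest
VO2max = 15.3 * 171 / 57
VO2max = 2616.3 / 57 = 45.9 mL/kg/min

45.9 mL/kg/min


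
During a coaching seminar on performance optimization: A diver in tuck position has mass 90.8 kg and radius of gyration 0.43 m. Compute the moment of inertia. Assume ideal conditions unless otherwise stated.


I = m * k^2
I = 90.8 * 0.43^2
I = 90.8 * 0.1849 = 16.7889 kg*m^2

16.7889 kg*m^2


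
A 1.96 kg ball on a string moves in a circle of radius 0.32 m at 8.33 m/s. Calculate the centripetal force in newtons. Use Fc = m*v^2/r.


Fc = m * v^2 / r
v^2 = 8.33^2 = 69.3889
Fc = 1.96 * 69.3889 / 0.32
Fc = 136.0022 / 0.32 = 425.007 N

425.007 N


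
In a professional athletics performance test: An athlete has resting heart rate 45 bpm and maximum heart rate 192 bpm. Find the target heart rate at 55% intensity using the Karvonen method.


Target = HRrest + pct*(HRmax - HRrest)
Heart rate reserve = HRmax - HRrest = 192 - 45 = 147 bpm
Fraction = 55% = 0.55
Target = 45 + 0.55 * 147
Target = 45 + 80.85 = 125.85 bpm

125.85 bpm


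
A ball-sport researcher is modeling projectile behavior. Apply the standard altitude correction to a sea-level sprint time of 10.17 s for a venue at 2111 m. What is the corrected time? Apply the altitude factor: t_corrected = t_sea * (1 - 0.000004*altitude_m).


Correction factor = 1 - 0.000004 * 2111 = 0.991556
t_corrected = t_sea * factor = 10.17 * 0.991556
t_corrected = 10.0841 s

10.0841 s


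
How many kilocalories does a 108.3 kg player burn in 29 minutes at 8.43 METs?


kcal = MET * mass * time_hr
Convert time: 29 min = 0.4833 hr
kcal = 8.43 * 108.3 * 0.4833
kcal = 441.2683 kcal

441.2683 kcal


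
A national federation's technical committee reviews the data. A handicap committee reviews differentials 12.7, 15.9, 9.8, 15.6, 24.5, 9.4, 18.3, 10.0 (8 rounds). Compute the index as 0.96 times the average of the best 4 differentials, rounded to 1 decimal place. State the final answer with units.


All differentials: 12.7, 15.9, 9.8, 15.6, 24.5, 9.4, 18.3, 10.0
Sorted: 9.4, 9.8, 10.0, 12.7, 15.6, 15.9, 18.3, 24.5
Best 4: 9.4, 9.8, 10.0, 12.7
Average of best = 41.9 / 4 = 10.475
Raw index = 10.475 * 0.96 = 10.056
Handicap index = round(10.056, 1) = 10.1

10.1


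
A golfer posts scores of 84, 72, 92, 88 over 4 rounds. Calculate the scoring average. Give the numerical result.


Average = sum / n
Sum = 336
Average = 336 / 4 = 84

84


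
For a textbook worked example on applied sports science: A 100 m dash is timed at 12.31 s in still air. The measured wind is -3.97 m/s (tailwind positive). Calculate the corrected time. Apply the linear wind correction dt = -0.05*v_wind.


dt = -0.05 * v_wind = -0.05 * -3.97 = 0.1985 s
t_corrected = t_still + dt = 12.31 + (0.1985)
t_corrected = 12.5085 s

12.5085 s


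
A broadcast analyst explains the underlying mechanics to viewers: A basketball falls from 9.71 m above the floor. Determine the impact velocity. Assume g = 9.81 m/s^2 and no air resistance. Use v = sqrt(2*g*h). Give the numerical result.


v = sqrt(2 * g * h)
v = sqrt(2 * 9.81 * 9.71)
v = sqrt(190.5102) = 13.8025 m/s

13.8025 m/s


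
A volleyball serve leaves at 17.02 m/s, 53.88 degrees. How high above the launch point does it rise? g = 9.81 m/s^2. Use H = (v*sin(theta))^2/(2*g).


H = (v*sin(theta))^2 / (2*g)
vy = v*sin(theta) = 17.02 * sin(53.88 deg) = 13.7485 m/s
H = vy^2 / (2*g) = 189.0209 / (2*9.81)
H = 189.0209 / 19.62 = 9.6341 m

9.6341 m


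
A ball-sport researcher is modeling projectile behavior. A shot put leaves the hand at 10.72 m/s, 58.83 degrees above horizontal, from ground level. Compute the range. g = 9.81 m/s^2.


R = v^2 * sin(2*theta) / g
Convert angle to radians: theta = 58.83 deg = 1.0268 rad
sin(2*theta) = sin(2.0536) = 0.8857
R = 10.72^2 * 0.8857 / 9.81
R = 114.9184 * 0.8857 / 9.81 = 10.3757 m

10.3757 m


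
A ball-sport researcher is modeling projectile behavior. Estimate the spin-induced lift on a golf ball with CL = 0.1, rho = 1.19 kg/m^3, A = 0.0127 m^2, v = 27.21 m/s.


FM = 0.5 * CL * rho * A * v^2
FM = 0.5 * 0.1 * 1.19 * 0.0127 * 27.21^2
v^2 = 740.3841
FM = 0.5 * 0.1 * 1.19 * 0.0127 * 740.3841 = 0.5595 N

0.5595 N


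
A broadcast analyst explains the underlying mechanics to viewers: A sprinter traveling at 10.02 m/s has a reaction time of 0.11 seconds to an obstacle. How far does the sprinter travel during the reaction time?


d = v * t
d = 10.02 * 0.11
d = 1.1022 m

1.1022 m


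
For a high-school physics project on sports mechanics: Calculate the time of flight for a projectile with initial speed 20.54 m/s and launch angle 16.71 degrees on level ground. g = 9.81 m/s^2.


T = 2*v*sin(theta)/g
sin(theta) = sin(16.71 deg) = 0.2875
T = 2*20.54*0.2875 / 9.81
T = 11.8116 / 9.81 = 1.204 s

1.204 s


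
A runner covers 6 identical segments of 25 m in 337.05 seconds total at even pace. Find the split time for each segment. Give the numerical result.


Split time = total_time / n_laps = 337.05 / 6
Split time = 56.175 s per lap

56.175 s


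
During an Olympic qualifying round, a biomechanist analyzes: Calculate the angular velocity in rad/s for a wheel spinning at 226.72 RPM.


omega = RPM * 2 * pi / 60
omega = 226.72 * 2 * 3.14159 / 60
omega = 1424.5238 / 60 = 23.7421 rad/s

23.7421 rad/s


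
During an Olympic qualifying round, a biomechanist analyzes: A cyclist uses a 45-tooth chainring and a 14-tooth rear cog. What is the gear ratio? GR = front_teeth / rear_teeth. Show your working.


GR = front_teeth / rear_teeth
GR = 45 / 14
GR = 3.2143

3.2143


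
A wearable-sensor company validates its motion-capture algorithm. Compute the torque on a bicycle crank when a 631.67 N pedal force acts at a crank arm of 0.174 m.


tau = F * d
tau = 631.67 * 0.174
tau = 109.9106 N*m

109.9106 N*m


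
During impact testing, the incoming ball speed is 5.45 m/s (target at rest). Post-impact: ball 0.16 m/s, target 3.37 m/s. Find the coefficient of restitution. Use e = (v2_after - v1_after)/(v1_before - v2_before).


e = (v2_after - v1_after) / (v1_before - v2_before)
Numerator = 3.37 - 0.16 = 3.21
Denominator = 5.45 - 0 = 5.45
e = 3.21 / 5.45 = 0.589

0.589


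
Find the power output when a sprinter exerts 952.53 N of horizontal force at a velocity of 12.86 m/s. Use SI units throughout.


P = F * v
P = 952.53 * 12.86
P = 12249.5358 W

12249.5358 W


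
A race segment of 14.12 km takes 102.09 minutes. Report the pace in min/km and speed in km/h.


Pace = time / distance = 102.09 min / 14.12 km = 7.2302 min/km
Speed = distance / time_in_hours = 14.12 / 1.7015 hr
Speed = 8.2986 km/h

7.2302 min/km, 8.2986 km/h


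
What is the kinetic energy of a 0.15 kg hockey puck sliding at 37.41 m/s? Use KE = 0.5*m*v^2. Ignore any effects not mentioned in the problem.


KE = 0.5 * m * v^2
KE = 0.5 * 0.15 * 37.41^2
KE = 0.5 * 0.15 * 1399.5081 = 104.9631 J

104.9631 J


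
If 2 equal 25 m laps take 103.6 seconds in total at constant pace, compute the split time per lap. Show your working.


Split time = total_time / n_laps = 103.6 / 2
Split time = 51.8 s per lap

51.8 s


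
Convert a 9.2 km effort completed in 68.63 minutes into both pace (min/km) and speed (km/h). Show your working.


Pace = time / distance = 68.63 min / 9.2 km = 7.4598 min/km
Speed = distance / time_in_hours = 9.2 / 1.1438 hr
Speed = 8.0431 km/h

7.4598 min/km, 8.0431 km/h


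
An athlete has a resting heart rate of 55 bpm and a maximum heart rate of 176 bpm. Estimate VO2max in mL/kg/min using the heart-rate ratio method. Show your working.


VO2max = 15.3 * HRmax / HRrest
VO2max = 15.3 * 176 / 55
VO2max = 2692.8 / 55 = 48.96 mL/kg/min

48.96 mL/kg/min


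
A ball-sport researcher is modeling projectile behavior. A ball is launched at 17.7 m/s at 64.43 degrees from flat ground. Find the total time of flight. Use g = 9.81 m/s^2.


T = 2*v*sin(theta)/g
sin(theta) = sin(64.43 deg) = 0.9021
T = 2*17.7*0.9021 / 9.81
T = 31.9329 / 9.81 = 3.2551 s

3.2551 s


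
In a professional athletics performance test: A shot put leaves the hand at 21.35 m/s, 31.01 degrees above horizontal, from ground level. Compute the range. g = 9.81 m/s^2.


R = v^2 * sin(2*theta) / g
Convert angle to radians: theta = 31.01 deg = 0.5412 rad
sin(2*theta) = sin(1.0825) = 0.8831
R = 21.35^2 * 0.8831 / 9.81
R = 455.8225 * 0.8831 / 9.81 = 41.0338 m

41.0338 m


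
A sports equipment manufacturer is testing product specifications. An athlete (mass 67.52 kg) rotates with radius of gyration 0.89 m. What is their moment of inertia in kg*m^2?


I = m * k^2
I = 67.52 * 0.89^2
I = 67.52 * 0.7921 = 53.4826 kg*m^2

53.4826 kg*m^2


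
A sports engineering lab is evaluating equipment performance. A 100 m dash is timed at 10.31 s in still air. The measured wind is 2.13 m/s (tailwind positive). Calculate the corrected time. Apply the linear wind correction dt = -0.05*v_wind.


dt = -0.05 * v_wind = -0.05 * 2.13 = -0.1065 s
t_corrected = t_still + dt = 10.31 + (-0.1065)
t_corrected = 10.2035 s

10.2035 s


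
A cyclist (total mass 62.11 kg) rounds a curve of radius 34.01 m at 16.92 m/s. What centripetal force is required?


Fc = m * v^2 / r
v^2 = 16.92^2 = 286.2864
Fc = 62.11 * 286.2864 / 34.01
Fc = 17781.2483 / 34.01 = 522.8241 N

522.8241 N


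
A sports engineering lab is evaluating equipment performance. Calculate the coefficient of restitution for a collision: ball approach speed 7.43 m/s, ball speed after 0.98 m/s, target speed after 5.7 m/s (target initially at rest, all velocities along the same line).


e = (v2_after - v1_after) / (v1_before - v2_before)
Numerator = 5.7 - 0.98 = 4.72
Denominator = 7.43 - 0 = 7.43
e = 4.72 / 7.43 = 0.6353

0.6353


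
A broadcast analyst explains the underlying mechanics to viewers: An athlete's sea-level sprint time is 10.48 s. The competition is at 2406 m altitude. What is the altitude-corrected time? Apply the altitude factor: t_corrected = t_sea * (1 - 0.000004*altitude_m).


Correction factor = 1 - 0.000004 * 2406 = 0.990376
t_corrected = t_sea * factor = 10.48 * 0.990376
t_corrected = 10.3791 s

10.3791 s


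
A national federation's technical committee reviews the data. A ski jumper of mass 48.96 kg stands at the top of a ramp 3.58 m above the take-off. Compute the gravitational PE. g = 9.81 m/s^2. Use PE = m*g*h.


PE = m * g * h
PE = 48.96 * 9.81 * 3.58
PE = 480.2976 * 3.58 = 1719.4654 J

1719.4654 J


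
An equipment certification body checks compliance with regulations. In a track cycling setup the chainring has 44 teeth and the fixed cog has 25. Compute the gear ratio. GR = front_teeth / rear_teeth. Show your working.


GR = front_teeth / rear_teeth
GR = 44 / 25
GR = 1.76

1.76


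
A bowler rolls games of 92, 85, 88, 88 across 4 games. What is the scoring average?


Average = sum / n
Sum = 353
Average = 353 / 4 = 88.25

88.25


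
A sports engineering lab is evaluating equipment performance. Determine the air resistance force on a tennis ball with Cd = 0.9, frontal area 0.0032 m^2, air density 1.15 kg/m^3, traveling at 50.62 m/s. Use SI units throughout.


Fd = 0.5 * Cd * rho * A * v^2
Fd = 0.5 * 0.9 * 1.15 * 0.0032 * 50.62^2
v^2 = 2562.3844
Fd = 0.5 * 0.9 * 1.15 * 0.0032 * 2562.3844 = 4.2433 N

4.2433 N


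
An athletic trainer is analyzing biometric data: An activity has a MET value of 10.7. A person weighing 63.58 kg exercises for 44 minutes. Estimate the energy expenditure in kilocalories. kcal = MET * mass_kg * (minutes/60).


kcal = MET * mass * time_hr
Convert time: 44 min = 0.7333 hr
kcal = 10.7 * 63.58 * 0.7333
kcal = 498.8911 kcal

498.8911 kcal


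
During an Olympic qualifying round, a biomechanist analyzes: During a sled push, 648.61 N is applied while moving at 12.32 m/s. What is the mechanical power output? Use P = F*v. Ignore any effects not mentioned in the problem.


P = F * v
P = 648.61 * 12.32
P = 7990.8752 W

7990.8752 W


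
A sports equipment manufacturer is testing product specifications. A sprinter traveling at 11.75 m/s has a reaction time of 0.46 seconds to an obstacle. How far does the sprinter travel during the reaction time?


d = v * t
d = 11.75 * 0.46
d = 5.405 m

5.405 m


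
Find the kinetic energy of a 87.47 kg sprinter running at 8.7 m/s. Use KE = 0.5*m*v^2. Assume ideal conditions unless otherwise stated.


KE = 0.5 * m * v^2
KE = 0.5 * 87.47 * 8.7^2
KE = 0.5 * 87.47 * 75.69 = 3310.3021 J

3310.3021 J


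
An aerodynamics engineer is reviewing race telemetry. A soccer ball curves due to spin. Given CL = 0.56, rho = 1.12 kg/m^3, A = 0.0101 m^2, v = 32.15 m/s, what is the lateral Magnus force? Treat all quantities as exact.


FM = 0.5 * CL * rho * A * v^2
FM = 0.5 * 0.56 * 1.12 * 0.0101 * 32.15^2
v^2 = 1033.6225
FM = 0.5 * 0.56 * 1.12 * 0.0101 * 1033.6225 = 3.2739 N

3.2739 N


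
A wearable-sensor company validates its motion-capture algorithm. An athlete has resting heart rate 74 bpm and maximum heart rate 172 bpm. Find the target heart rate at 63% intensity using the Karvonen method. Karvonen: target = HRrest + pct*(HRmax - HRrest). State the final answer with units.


Target = HRrest + pct*(HRmax - HRrest)
Heart rate reserve = HRmax - HRrest = 172 - 74 = 98 bpm
Fraction = 63% = 0.63
Target = 74 + 0.63 * 98
Target = 74 + 61.74 = 135.74 bpm

135.74 bpm


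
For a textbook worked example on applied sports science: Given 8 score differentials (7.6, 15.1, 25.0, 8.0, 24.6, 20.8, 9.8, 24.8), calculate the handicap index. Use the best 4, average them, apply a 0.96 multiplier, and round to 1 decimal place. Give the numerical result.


All differentials: 7.6, 15.1, 25.0, 8.0, 24.6, 20.8, 9.8, 24.8
Sorted: 7.6, 8.0, 9.8, 15.1, 20.8, 24.6, 24.8, 25.0
Best 4: 7.6, 8.0, 9.8, 15.1
Average of best = 40.5 / 4 = 10.125
Raw index = 10.125 * 0.96 = 9.72
Handicap index = round(9.72, 1) = 9.7

9.7


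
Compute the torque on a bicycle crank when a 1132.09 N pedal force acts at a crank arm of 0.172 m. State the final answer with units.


tau = F * d
tau = 1132.09 * 0.172
tau = 194.7195 N*m

194.7195 N*m


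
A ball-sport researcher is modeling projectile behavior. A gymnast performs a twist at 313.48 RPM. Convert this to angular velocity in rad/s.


omega = RPM * 2 * pi / 60
omega = 313.48 * 2 * 3.14159 / 60
omega = 1969.6529 / 60 = 32.8275 rad/s

32.8275 rad/s


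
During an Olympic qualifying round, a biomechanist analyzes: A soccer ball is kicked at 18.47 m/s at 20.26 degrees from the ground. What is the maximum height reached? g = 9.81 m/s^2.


H = (v*sin(theta))^2 / (2*g)
vy = v*sin(theta) = 18.47 * sin(20.26 deg) = 6.3958 m/s
H = vy^2 / (2*g) = 40.9063 / (2*9.81)
H = 40.9063 / 19.62 = 2.0849 m

2.0849 m


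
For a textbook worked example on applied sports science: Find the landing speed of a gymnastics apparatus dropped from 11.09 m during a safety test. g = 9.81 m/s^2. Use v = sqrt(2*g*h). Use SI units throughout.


v = sqrt(2 * g * h)
v = sqrt(2 * 9.81 * 11.09)
v = sqrt(217.5858) = 14.7508 m/s

14.7508 m/s


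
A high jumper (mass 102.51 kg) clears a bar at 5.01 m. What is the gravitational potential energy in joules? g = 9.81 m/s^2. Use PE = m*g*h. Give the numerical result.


PE = m * g * h
PE = 102.51 * 9.81 * 5.01
PE = 1005.6231 * 5.01 = 5038.1717 J

5038.1717 J


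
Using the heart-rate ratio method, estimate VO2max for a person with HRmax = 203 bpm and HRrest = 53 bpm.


VO2max = 15.3 * HRmax / HRrest
VO2max = 15.3 * 203 / 53
VO2max = 3105.9 / 53 = 58.6019 mL/kg/min

58.6019 mL/kg/min


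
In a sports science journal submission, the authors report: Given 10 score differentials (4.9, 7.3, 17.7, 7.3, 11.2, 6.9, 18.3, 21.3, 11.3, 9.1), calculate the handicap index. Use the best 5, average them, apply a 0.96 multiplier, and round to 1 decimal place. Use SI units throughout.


All differentials: 4.9, 7.3, 17.7, 7.3, 11.2, 6.9, 18.3, 21.3, 11.3, 9.1
Sorted: 4.9, 6.9, 7.3, 7.3, 9.1, 11.2, 11.3, 17.7, 18.3, 21.3
Best 5: 4.9, 6.9, 7.3, 7.3, 9.1
Average of best = 35.5 / 5 = 7.1
Raw index = 7.1 * 0.96 = 6.816
Handicap index = round(6.816, 1) = 6.8

6.8


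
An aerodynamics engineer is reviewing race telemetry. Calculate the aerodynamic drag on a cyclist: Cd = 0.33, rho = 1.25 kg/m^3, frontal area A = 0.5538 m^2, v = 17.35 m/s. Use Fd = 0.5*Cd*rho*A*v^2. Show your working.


Fd = 0.5 * Cd * rho * A * v^2
Fd = 0.5 * 0.33 * 1.25 * 0.5538 * 17.35^2
v^2 = 301.0225
Fd = 0.5 * 0.33 * 1.25 * 0.5538 * 301.0225 = 34.3832 N

34.3832 N


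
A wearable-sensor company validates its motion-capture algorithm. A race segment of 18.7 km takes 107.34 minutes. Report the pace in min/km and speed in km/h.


Pace = time / distance = 107.34 min / 18.7 km = 5.7401 min/km
Speed = distance / time_in_hours = 18.7 / 1.789 hr
Speed = 10.4528 km/h

5.7401 min/km, 10.4528 km/h


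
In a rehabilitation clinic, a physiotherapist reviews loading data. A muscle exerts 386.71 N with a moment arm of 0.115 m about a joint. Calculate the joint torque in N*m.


tau = F * d
tau = 386.71 * 0.115
tau = 44.4716 N*m

44.4716 N*m


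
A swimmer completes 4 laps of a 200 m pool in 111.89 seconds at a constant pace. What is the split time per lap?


Split time = total_time / n_laps = 111.89 / 4
Split time = 27.9725 s per lap

27.9725 s


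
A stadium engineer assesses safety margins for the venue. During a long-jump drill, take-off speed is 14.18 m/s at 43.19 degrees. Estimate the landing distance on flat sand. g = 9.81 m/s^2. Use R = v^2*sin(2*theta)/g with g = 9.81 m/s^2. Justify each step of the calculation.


R = v^2 * sin(2*theta) / g
Convert angle to radians: theta = 43.19 deg = 0.7538 rad
sin(2*theta) = sin(1.5076) = 0.998
R = 14.18^2 * 0.998 / 9.81
R = 201.0724 * 0.998 / 9.81 = 20.4558 m

20.4558 m


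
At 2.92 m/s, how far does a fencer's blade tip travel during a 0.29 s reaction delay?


d = v * t
d = 2.92 * 0.29
d = 0.8468 m

0.8468 m


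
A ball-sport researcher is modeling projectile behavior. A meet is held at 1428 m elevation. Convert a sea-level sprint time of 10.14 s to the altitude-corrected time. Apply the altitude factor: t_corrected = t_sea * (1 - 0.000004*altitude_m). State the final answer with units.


Correction factor = 1 - 0.000004 * 1428 = 0.994288
t_corrected = t_sea * factor = 10.14 * 0.994288
t_corrected = 10.0821 s

10.0821 s


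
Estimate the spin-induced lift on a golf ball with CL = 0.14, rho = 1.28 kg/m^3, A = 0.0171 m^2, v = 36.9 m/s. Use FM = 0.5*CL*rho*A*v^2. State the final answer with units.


FM = 0.5 * CL * rho * A * v^2
FM = 0.5 * 0.14 * 1.28 * 0.0171 * 36.9^2
v^2 = 1361.61
FM = 0.5 * 0.14 * 1.28 * 0.0171 * 1361.61 = 2.0862 N

2.0862 N


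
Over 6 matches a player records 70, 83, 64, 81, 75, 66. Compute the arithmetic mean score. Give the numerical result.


Average = sum / n
Sum = 439
Average = 439 / 6 = 73.1667

73.1667


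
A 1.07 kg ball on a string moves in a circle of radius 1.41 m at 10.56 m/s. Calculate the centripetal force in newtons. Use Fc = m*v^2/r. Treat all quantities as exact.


Fc = m * v^2 / r
v^2 = 10.56^2 = 111.5136
Fc = 1.07 * 111.5136 / 1.41
Fc = 119.3196 / 1.41 = 84.6238 N

84.6238 N


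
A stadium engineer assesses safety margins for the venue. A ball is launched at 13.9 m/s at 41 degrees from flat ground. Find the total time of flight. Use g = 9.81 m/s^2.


T = 2*v*sin(theta)/g
sin(theta) = sin(41 deg) = 0.6561
T = 2*13.9*0.6561 / 9.81
T = 18.2384 / 9.81 = 1.8592 s

1.8592 s


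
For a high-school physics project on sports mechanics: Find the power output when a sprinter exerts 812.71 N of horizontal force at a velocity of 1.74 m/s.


P = F * v
P = 812.71 * 1.74
P = 1414.1154 W

1414.1154 W


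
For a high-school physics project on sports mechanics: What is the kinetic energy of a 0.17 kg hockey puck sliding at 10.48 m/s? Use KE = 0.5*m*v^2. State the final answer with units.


KE = 0.5 * m * v^2
KE = 0.5 * 0.17 * 10.48^2
KE = 0.5 * 0.17 * 109.8304 = 9.3356 J

9.3356 J


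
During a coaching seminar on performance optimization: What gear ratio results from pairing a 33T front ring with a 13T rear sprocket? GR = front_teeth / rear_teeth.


GR = front_teeth / rear_teeth
GR = 33 / 13
GR = 2.5385

2.5385


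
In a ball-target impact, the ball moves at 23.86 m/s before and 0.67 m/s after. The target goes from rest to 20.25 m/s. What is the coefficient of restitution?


e = (v2_after - v1_after) / (v1_before - v2_before)
Numerator = 20.25 - 0.67 = 19.58
Denominator = 23.86 - 0 = 23.86
e = 19.58 / 23.86 = 0.8206

0.8206


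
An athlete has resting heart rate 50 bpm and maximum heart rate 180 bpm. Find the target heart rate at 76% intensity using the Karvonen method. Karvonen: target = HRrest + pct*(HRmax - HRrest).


Target = HRrest + pct*(HRmax - HRrest)
Heart rate reserve = HRmax - HRrest = 180 - 50 = 130 bpm
Fraction = 76% = 0.76
Target = 50 + 0.76 * 130
Target = 50 + 98.8 = 148.8 bpm

148.8 bpm


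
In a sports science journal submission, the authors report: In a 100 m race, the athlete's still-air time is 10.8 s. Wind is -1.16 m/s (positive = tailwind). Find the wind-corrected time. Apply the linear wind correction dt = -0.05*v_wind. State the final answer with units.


dt = -0.05 * v_wind = -0.05 * -1.16 = 0.058 s
t_corrected = t_still + dt = 10.8 + (0.058)
t_corrected = 10.858 s

10.858 s


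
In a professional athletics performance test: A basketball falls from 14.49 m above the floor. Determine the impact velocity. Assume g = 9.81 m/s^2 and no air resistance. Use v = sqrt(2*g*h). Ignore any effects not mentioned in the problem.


v = sqrt(2 * g * h)
v = sqrt(2 * 9.81 * 14.49)
v = sqrt(284.2938) = 16.861 m/s

16.861 m/s


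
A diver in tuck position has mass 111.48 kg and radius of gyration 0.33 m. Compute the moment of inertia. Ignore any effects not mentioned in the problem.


I = m * k^2
I = 111.48 * 0.33^2
I = 111.48 * 0.1089 = 12.1402 kg*m^2

12.1402 kg*m^2


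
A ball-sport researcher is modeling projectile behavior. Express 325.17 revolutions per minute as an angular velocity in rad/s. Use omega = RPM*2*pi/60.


omega = RPM * 2 * pi / 60
omega = 325.17 * 2 * 3.14159 / 60
omega = 2043.1034 / 60 = 34.0517 rad/s

34.0517 rad/s


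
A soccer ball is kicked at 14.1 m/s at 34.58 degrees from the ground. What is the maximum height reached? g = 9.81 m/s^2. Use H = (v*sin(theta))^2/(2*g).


H = (v*sin(theta))^2 / (2*g)
vy = v*sin(theta) = 14.1 * sin(34.58 deg) = 8.0025 m/s
H = vy^2 / (2*g) = 64.0407 / (2*9.81)
H = 64.0407 / 19.62 = 3.2641 m

3.2641 m


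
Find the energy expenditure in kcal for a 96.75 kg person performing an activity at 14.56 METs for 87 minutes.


kcal = MET * mass * time_hr
Convert time: 87 min = 1.45 hr
kcal = 14.56 * 96.75 * 1.45
kcal = 2042.586 kcal

2042.586 kcal


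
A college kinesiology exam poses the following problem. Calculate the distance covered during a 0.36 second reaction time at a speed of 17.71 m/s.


d = v * t
d = 17.71 * 0.36
d = 6.3756 m

6.3756 m


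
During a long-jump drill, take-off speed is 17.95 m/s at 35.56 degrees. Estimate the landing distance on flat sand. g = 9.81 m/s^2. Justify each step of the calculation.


R = v^2 * sin(2*theta) / g
Convert angle to radians: theta = 35.56 deg = 0.6206 rad
sin(2*theta) = sin(1.2413) = 0.9462
R = 17.95^2 * 0.9462 / 9.81
R = 322.2025 * 0.9462 / 9.81 = 31.0772 m

31.0772 m


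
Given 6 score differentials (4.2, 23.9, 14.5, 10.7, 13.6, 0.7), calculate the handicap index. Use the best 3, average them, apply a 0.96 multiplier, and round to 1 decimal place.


All differentials: 4.2, 23.9, 14.5, 10.7, 13.6, 0.7
Sorted: 0.7, 4.2, 10.7, 13.6, 14.5, 23.9
Best 3: 0.7, 4.2, 10.7
Average of best = 15.6 / 3 = 5.2
Raw index = 5.2 * 0.96 = 4.992
Handicap index = round(4.992, 1) = 5.0

5.0


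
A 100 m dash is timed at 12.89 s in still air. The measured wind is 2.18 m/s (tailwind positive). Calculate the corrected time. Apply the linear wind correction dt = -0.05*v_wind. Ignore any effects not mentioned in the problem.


dt = -0.05 * v_wind = -0.05 * 2.18 = -0.109 s
t_corrected = t_still + dt = 12.89 + (-0.109)
t_corrected = 12.781 s

12.781 s


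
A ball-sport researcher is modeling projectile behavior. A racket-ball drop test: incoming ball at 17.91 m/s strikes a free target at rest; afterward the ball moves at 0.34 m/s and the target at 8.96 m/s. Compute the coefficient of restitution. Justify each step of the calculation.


e = (v2_after - v1_after) / (v1_before - v2_before)
Numerator = 8.96 - 0.34 = 8.62
Denominator = 17.91 - 0 = 17.91
e = 8.62 / 17.91 = 0.4813

0.4813


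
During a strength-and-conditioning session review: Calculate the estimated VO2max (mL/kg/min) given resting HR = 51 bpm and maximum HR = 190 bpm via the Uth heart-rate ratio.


VO2max = 15.3 * HRmax / HRrest
VO2max = 15.3 * 190 / 51
VO2max = 2907 / 51 = 57 mL/kg/min

57 mL/kg/min


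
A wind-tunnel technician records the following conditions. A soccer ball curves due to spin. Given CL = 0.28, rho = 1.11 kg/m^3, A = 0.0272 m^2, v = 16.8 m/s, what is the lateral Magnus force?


FM = 0.5 * CL * rho * A * v^2
FM = 0.5 * 0.28 * 1.11 * 0.0272 * 16.8^2
v^2 = 282.24
FM = 0.5 * 0.28 * 1.11 * 0.0272 * 282.24 = 1.193 N

1.193 N


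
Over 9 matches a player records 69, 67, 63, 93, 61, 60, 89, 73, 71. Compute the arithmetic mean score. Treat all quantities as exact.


Average = sum / n
Sum = 646
Average = 646 / 9 = 71.7778

71.7778


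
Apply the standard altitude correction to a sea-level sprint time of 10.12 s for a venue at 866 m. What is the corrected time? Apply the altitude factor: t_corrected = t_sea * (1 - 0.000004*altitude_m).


Correction factor = 1 - 0.000004 * 866 = 0.996536
t_corrected = t_sea * factor = 10.12 * 0.996536
t_corrected = 10.0849 s

10.0849 s


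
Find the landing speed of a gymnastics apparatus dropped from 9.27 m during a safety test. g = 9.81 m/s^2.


v = sqrt(2 * g * h)
v = sqrt(2 * 9.81 * 9.27)
v = sqrt(181.8774) = 13.4862 m/s

13.4862 m/s


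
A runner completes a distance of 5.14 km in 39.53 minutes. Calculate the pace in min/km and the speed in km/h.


Pace = time / distance = 39.53 min / 5.14 km = 7.6907 min/km
Speed = distance / time_in_hours = 5.14 / 0.6588 hr
Speed = 7.8017 km/h

7.6907 min/km, 7.8017 km/h
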